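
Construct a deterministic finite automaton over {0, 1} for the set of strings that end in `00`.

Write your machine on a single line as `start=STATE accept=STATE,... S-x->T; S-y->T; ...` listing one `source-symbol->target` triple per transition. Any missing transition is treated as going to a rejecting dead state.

Remember how much of `00` the current input suffix matches. State q0 means no match yet; q1 means the last symbol is `0`; q2 means the last 2 symbols are `00`. Only q2 accepts. On a mismatch, fall back to the longest proper suffix that is still a prefix of `00`.
        0   1  
>  q0   q1  q0 
   q1   q2  q0 
 * q2   q2  q0 
(> = start, * = accepting)

start=q0; accept=q2; q0-0->q1; q0-1->q0; q1-0->q2; q1-1->q0; q2-0->q2; q2-1->q0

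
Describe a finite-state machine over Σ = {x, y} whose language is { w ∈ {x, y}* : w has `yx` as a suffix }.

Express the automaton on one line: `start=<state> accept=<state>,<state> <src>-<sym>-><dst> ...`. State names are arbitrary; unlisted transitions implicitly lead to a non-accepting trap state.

start=A accept=C A-x->A A-y->B B-x->C B-y->B C-x->A C-y->B

Let each state record the length of the longest suffix of the input read so far that is also a prefix of `yx`. B means the last symbol is `y`; C means the last 2 symbols are `yx`. Accept only at C, where the string currently ends in `yx`.
3 states suffice.
       x  y 
>  A   A  B 
   B   C  B 
 * C   A  B 
(> = start, * = accepting)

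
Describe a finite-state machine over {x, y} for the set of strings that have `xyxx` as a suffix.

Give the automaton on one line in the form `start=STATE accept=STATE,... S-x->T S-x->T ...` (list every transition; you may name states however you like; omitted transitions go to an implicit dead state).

start=A accept=E A-x->B A-y->A B-x->B B-y->C C-x->D C-y->A D-x->E D-y->C E-x->B E-y->C

Let each state record the length of the longest suffix of the input read so far that is also a prefix of `xyxx`. B means the last symbol is `x`; C means the last 2 symbols are `xy`; D means the last 3 symbols are `xyx`; E means the last 4 symbols are `xyxx`. Accept only at E, where the string currently ends in `xyxx`.
       x  y 
>  A   B  A 
   B   B  C 
   C   D  A 
   D   E  C 
 * E   B  C 
(> = start, * = accepting)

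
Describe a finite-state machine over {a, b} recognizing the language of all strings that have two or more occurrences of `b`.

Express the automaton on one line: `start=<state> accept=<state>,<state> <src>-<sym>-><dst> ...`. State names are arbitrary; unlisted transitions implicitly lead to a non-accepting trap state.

start=S0 accept=S2,S3 S0-a->S0 S0-b->S1 S1-a->S1 S1-b->S2 S2-a->S2 S2-b->S3 S3-a->S3 S3-b->S3

Only the number of `b`s matters, and only up to 3. Make a chain S0 → S1 → S2 → S3 advanced by each `b` (with S3 absorbing); every other symbol self-loops. The accepting set is {S2, S3}.
With 4 states:
        a   b  
>  S0   S0  S1 
   S1   S1  S2 
 * S2   S2  S3 
 * S3   S3  S3 
(> = start, * = accepting)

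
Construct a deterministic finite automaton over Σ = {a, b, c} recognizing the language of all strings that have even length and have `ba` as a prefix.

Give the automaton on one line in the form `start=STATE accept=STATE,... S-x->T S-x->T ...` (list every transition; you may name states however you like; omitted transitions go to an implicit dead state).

Handle the two conditions separately and then intersect. The first has 2 states tracking the input length modulo 2; the second has 4 states tracking whether the input so far still matches the prefix `ba`. A product state is a pair (one from each), accepting exactly when both do. Equivalent product states are then merged.
5 states suffice.
        a   b   c  
>  s0   s1  s2  s1 
   s1   s1  s1  s1 
   s2   s3  s1  s1 
 * s3   s4  s4  s4 
   s4   s3  s3  s3 
(> = start, * = accepting)

start=s0 accept=s3 s0-a->s1 s0-b->s2 s0-c->s1 s1-a->s1 s1-b->s1 s1-c->s1 s2-a->s3 s2-b->s1 s2-c->s1 s3-a->s4 s3-b->s4 s3-c->s4 s4-a->s3 s4-b->s3 s4-c->s3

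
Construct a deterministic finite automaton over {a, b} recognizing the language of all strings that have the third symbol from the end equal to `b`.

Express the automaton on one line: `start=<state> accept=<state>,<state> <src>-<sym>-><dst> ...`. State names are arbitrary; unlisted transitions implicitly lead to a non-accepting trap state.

start=s0 accept=s11,s12,s13,s14 s0-a->s1 s0-b->s2 s1-a->s3 s1-b->s4 s2-a->s5 s2-b->s6 s3-a->s7 s3-b->s8 s4-a->s9 s4-b->s10 s5-a->s11 s5-b->s12 s6-a->s13 s6-b->s14 s7-a->s7 s7-b->s8 s8-a->s9 s8-b->s10 s9-a->s11 s9-b->s12 s10-a->s13 s10-b->s14 s11-a->s7 s11-b->s8 s12-a->s9 s12-b->s10 s13-a->s11 s13-b->s12 s14-a->s13 s14-b->s14

Because acceptance depends on a position counted from the end, the machine has to buffer the most recent 3 symbols. Make each state the string of the last up-to-3 symbols read; on input `x` shift the window left and append `x`. Accept when the buffered window has length 3 and begins with `b`.
A 15-state machine:
          a    b  
>  s0     s1   s2 
   s1     s3   s4 
   s2     s5   s6 
   s3     s7   s8 
   s4     s9  s10 
   s5    s11  s12 
   s6    s13  s14 
   s7     s7   s8 
   s8     s9  s10 
   s9    s11  s12 
   s10   s13  s14 
 * s11    s7   s8 
 * s12    s9  s10 
 * s13   s11  s12 
 * s14   s13  s14 
(> = start, * = accepting)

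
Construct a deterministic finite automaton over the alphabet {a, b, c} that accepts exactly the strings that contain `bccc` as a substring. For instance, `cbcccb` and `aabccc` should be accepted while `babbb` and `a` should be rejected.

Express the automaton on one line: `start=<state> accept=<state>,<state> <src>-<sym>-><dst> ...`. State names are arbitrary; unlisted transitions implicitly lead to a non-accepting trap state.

Track how much of `bccc` has been matched so far: state s0 is no progress, s4 is the absorbing accept state reached once `bccc` has occurred. Intermediate states record partial matches; on a mismatch, fall back to the longest reusable overlap.
A 5-state machine:
        a   b   c  
>  s0   s0  s1  s0 
   s1   s0  s1  s2 
   s2   s0  s1  s3 
   s3   s0  s1  s4 
 * s4   s4  s4  s4 
(> = start, * = accepting)

start=s0 accept=s4 s0-a->s0 s0-b->s1 s0-c->s0 s1-a->s0 s1-b->s1 s1-c->s2 s2-a->s0 s2-b->s1 s2-c->s3 s3-a->s0 s3-b->s1 s3-c->s4 s4-a->s4 s4-b->s4 s4-c->s4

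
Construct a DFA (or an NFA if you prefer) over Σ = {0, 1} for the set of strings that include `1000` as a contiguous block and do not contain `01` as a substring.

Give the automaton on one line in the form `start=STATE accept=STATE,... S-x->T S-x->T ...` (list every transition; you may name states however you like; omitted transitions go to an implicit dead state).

Run two small machines in parallel and take their product. The first has 5 states tracking whether and how much of `1000` has been seen; the second has 3 states tracking partial matches of the forbidden pattern `01`. A product state is a pair (one from each), accepting exactly when both do. Minimizing collapses redundant product states.
        0   1  
>  q0   q1  q2 
   q1   q1  q1 
   q2   q3  q2 
   q3   q4  q1 
   q4   q5  q1 
 * q5   q5  q1 
(> = start, * = accepting)

start=q0 accept=q5 q0-0->q1 q0-1->q2 q1-0->q1 q1-1->q1 q2-0->q3 q2-1->q2 q3-0->q4 q3-1->q1 q4-0->q5 q4-1->q1 q5-0->q5 q5-1->q1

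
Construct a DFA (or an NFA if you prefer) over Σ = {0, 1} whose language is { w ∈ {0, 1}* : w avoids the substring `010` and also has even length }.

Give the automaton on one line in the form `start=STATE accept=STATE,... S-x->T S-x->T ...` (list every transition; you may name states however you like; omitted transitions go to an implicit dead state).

Build one automaton per condition and run them in lockstep. One (4 states) tracks partial matches of the forbidden pattern `010`; the other (2 states) tracks the input length modulo 2. Each combined state is a pair, one component from each; accept when both components accept. After merging equivalent states the machine shrinks.
With 7 states:
        0   1  
>* q0   q1  q2 
   q1   q3  q4 
   q2   q3  q0 
 * q3   q1  q5 
 * q4   q6  q2 
   q5   q6  q0 
   q6   q6  q6 
(> = start, * = accepting)

start=q0 accept=q0,q3,q4 q0-0->q1 q0-1->q2 q1-0->q3 q1-1->q4 q2-0->q3 q2-1->q0 q3-0->q1 q3-1->q5 q4-0->q6 q4-1->q2 q5-0->q6 q5-1->q0 q6-0->q6 q6-1->q6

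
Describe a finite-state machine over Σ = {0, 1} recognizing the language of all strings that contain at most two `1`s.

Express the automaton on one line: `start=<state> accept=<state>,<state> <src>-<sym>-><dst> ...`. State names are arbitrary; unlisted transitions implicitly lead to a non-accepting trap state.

Count `1`s, saturating at 3: states q0 through q2 mean 0 through 2 `1`s seen; q3 means more than 2. Each `1` increments (capped at q3); other symbols loop. Accept from {q0, q1, q2}.
        0   1  
>* q0   q0  q1 
 * q1   q1  q2 
 * q2   q2  q3 
   q3   q3  q3 
(> = start, * = accepting)

start=q0 accept=q0,q1,q2 q0-0->q0 q0-1->q1 q1-0->q1 q1-1->q2 q2-0->q2 q2-1->q3 q3-0->q3 q3-1->q3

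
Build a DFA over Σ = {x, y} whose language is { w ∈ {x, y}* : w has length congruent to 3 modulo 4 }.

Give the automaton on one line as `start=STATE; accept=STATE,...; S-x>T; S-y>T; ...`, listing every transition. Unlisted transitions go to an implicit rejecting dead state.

start=q0; accept=q3; q0-x>q1; q0-y>q1; q1-x>q2; q1-y>q2; q2-x>q3; q2-y>q3; q3-x>q0; q3-y>q0

Only the length mod 4 matters, so use a 4-cycle: from any state, every input symbol moves to the next state, wrapping q3 back to q0. Mark q3 accepting.
4 states suffice.
        x   y  
>  q0   q1  q1 
   q1   q2  q2 
   q2   q3  q3 
 * q3   q0  q0 
(> = start, * = accepting)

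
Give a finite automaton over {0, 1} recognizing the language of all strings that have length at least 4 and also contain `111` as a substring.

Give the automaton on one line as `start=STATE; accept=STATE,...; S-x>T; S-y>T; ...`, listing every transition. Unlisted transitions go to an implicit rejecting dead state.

Handle the two conditions separately and then intersect. The first has 6 states tracking the input length, saturating at 5; the second has 4 states tracking whether and how much of `111` has been seen. A product state is a pair (one from each), accepting exactly when both do. Minimizing collapses redundant product states.
With 8 states:
        0   1  
>  S0   S1  S2 
   S1   S1  S3 
   S2   S1  S4 
   S3   S1  S5 
   S4   S1  S6 
   S5   S1  S7 
   S6   S7  S7 
 * S7   S7  S7 
(> = start, * = accepting)

start=S0; accept=S7; S0-0>S1; S0-1>S2; S1-0>S1; S1-1>S3; S2-0>S1; S2-1>S4; S3-0>S1; S3-1>S5; S4-0>S1; S4-1>S6; S5-0>S1; S5-1>S7; S6-0>S7; S6-1>S7; S7-0>S7; S7-1>S7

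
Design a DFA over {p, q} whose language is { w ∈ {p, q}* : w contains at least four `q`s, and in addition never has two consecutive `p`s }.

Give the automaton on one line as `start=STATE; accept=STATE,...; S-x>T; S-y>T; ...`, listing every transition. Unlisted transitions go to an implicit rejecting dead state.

Build one automaton per condition and run them in lockstep. The first has 6 states tracking the count of `q`s, saturating at 5; the second has 3 states tracking partial matches of the forbidden pattern `pp`. A product state is a pair (one from each), accepting exactly when both do. After merging equivalent states the machine shrinks.
11 states suffice.
          p    q  
>  s0     s1   s2 
   s1     s3   s2 
   s2     s4   s5 
   s3     s3   s3 
   s4     s3   s5 
   s5     s6   s7 
   s6     s3   s7 
   s7     s8   s9 
   s8     s3   s9 
 * s9    s10   s9 
 * s10    s3   s9 
(> = start, * = accepting)

start=s0; accept=s9,s10; s0-p>s1; s0-q>s2; s1-p>s3; s1-q>s2; s2-p>s4; s2-q>s5; s3-p>s3; s3-q>s3; s4-p>s3; s4-q>s5; s5-p>s6; s5-q>s7; s6-p>s3; s6-q>s7; s7-p>s8; s7-q>s9; s8-p>s3; s8-q>s9; s9-p>s10; s9-q>s9; s10-p>s3; s10-q>s9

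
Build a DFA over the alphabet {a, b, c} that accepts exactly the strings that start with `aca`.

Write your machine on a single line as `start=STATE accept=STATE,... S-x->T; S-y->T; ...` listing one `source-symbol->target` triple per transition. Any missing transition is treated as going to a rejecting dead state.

Walk along `aca` while the input agrees: from S0 take `a` to S1, and so on. Any deviation drops to the rejecting sink S4. Once S3 is reached the prefix is confirmed and every continuation is accepted.
With 5 states:
        a   b   c  
>  S0   S1  S4  S4 
   S1   S4  S4  S2 
   S2   S3  S4  S4 
 * S3   S3  S3  S3 
   S4   S4  S4  S4 
(> = start, * = accepting)

start=S0; accept=S3; S0-a->S1; S0-b->S4; S0-c->S4; S1-a->S4; S1-b->S4; S1-c->S2; S2-a->S3; S2-b->S4; S2-c->S4; S3-a->S3; S3-b->S3; S3-c->S3; S4-a->S4; S4-b->S4; S4-c->S4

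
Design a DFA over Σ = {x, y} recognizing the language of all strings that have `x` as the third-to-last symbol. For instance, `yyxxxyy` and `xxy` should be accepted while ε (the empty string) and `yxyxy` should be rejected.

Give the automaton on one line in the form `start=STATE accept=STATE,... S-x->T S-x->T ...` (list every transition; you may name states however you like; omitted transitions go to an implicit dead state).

A DFA must remember the last 3 symbols (since which symbol is third-to-last isn't known until the input ends). Use one state per possible window of the last ≤3 symbols; accept from those whose window starts with `x`.
15 states suffice.
          x    y  
>  s0     s1   s2 
   s1     s3   s4 
   s2     s5   s6 
   s3     s7   s8 
   s4     s9  s10 
   s5    s11  s12 
   s6    s13  s14 
 * s7     s7   s8 
 * s8     s9  s10 
 * s9    s11  s12 
 * s10   s13  s14 
   s11    s7   s8 
   s12    s9  s10 
   s13   s11  s12 
   s14   s13  s14 
(> = start, * = accepting)

start=s0 accept=s7,s8,s9,s10 s0-x->s1 s0-y->s2 s1-x->s3 s1-y->s4 s2-x->s5 s2-y->s6 s3-x->s7 s3-y->s8 s4-x->s9 s4-y->s10 s5-x->s11 s5-y->s12 s6-x->s13 s6-y->s14 s7-x->s7 s7-y->s8 s8-x->s9 s8-y->s10 s9-x->s11 s9-y->s12 s10-x->s13 s10-y->s14 s11-x->s7 s11-y->s8 s12-x->s9 s12-y->s10 s13-x->s11 s13-y->s12 s14-x->s13 s14-y->s14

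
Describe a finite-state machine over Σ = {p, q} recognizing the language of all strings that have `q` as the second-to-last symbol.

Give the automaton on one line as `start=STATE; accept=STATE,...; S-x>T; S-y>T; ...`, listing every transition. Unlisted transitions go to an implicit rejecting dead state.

A DFA must remember the last 2 symbols (since which symbol is second-to-last isn't known until the input ends). Use one state per possible window of the last ≤2 symbols; accept from those whose window starts with `q`.
7 states suffice.
        p   q  
>  s0   s1  s2 
   s1   s3  s4 
   s2   s5  s6 
   s3   s3  s4 
   s4   s5  s6 
 * s5   s3  s4 
 * s6   s5  s6 
(> = start, * = accepting)

start=s0; accept=s5,s6; s0-p>s1; s0-q>s2; s1-p>s3; s1-q>s4; s2-p>s5; s2-q>s6; s3-p>s3; s3-q>s4; s4-p>s5; s4-q>s6; s5-p>s3; s5-q>s4; s6-p>s5; s6-q>s6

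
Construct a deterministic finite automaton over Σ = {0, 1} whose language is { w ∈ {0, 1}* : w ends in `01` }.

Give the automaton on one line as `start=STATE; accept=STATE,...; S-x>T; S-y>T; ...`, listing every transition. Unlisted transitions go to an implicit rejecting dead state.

start=s0; accept=s2; s0-0>s1; s0-1>s0; s1-0>s1; s1-1>s2; s2-0>s1; s2-1>s0

Let each state record the length of the longest suffix of the input read so far that is also a prefix of `01`. s1 means the last symbol is `0`; s2 means the last 2 symbols are `01`. Accept only at s2, where the string currently ends in `01`.
        0   1  
>  s0   s1  s0 
   s1   s1  s2 
 * s2   s1  s0 
(> = start, * = accepting)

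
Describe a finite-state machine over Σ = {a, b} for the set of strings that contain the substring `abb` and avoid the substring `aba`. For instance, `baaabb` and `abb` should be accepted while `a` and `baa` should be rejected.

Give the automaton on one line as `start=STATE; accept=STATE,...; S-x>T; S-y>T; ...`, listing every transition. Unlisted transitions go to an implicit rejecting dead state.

Build one automaton per condition and run them in lockstep. One (4 states) tracks whether and how much of `abb` has been seen; the other (4 states) tracks partial matches of the forbidden pattern `aba`. Each combined state is a pair, one component from each; accept when both components accept.
With 9 states:
        a   b  
>  q0   q1  q0 
   q1   q1  q2 
   q2   q3  q4 
   q3   q3  q5 
 * q4   q6  q4 
   q5   q3  q7 
 * q6   q6  q8 
   q7   q7  q7 
 * q8   q7  q4 
(> = start, * = accepting)

start=q0; accept=q4,q6,q8; q0-a>q1; q0-b>q0; q1-a>q1; q1-b>q2; q2-a>q3; q2-b>q4; q3-a>q3; q3-b>q5; q4-a>q6; q4-b>q4; q5-a>q3; q5-b>q7; q6-a>q6; q6-b>q8; q7-a>q7; q7-b>q7; q8-a>q7; q8-b>q4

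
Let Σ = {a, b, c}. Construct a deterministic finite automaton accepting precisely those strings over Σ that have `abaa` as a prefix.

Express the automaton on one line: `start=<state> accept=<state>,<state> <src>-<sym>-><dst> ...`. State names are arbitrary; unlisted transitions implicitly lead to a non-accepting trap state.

start=q0 accept=q4 q0-a->q1 q0-b->q5 q0-c->q5 q1-a->q5 q1-b->q2 q1-c->q5 q2-a->q3 q2-b->q5 q2-c->q5 q3-a->q4 q3-b->q5 q3-c->q5 q4-a->q4 q4-b->q4 q4-c->q4 q5-a->q5 q5-b->q5 q5-c->q5

Check the first 4 symbols one by one: q0 through q3 record how many have matched `abaa` so far; any wrong symbol goes to the dead state q5. After all 4 match we enter the accepting sink q4.
6 states suffice.
        a   b   c  
>  q0   q1  q5  q5 
   q1   q5  q2  q5 
   q2   q3  q5  q5 
   q3   q4  q5  q5 
 * q4   q4  q4  q4 
   q5   q5  q5  q5 
(> = start, * = accepting)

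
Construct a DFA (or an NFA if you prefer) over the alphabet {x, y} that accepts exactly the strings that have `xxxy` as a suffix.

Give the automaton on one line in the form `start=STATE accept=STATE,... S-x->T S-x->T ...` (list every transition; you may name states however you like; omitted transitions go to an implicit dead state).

Let each state record the length of the longest suffix of the input read so far that is also a prefix of `xxxy`. s1 means the last symbol is `x`; s2 means the last 2 symbols are `xx`; s3 means the last 3 symbols are `xxx`; s4 means the last 4 symbols are `xxxy`. Accept only at s4, where the string currently ends in `xxxy`.
With 5 states:
        x   y  
>  s0   s1  s0 
   s1   s2  s0 
   s2   s3  s0 
   s3   s3  s4 
 * s4   s1  s0 
(> = start, * = accepting)

start=s0 accept=s4 s0-x->s1 s0-y->s0 s1-x->s2 s1-y->s0 s2-x->s3 s2-y->s0 s3-x->s3 s3-y->s4 s4-x->s1 s4-y->s0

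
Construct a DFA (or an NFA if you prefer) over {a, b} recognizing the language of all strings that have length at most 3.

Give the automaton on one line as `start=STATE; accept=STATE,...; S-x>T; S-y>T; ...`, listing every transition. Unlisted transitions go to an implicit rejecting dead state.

Count input length up to 4: every symbol moves from s0 toward s4, which means 'more than 3' and absorbs. Accept from {s0, s1, s2, s3}.
With 5 states:
        a   b  
>* s0   s1  s1 
 * s1   s2  s2 
 * s2   s3  s3 
 * s3   s4  s4 
   s4   s4  s4 
(> = start, * = accepting)

start=s0; accept=s0,s1,s2,s3; s0-a>s1; s0-b>s1; s1-a>s2; s1-b>s2; s2-a>s3; s2-b>s3; s3-a>s4; s3-b>s4; s4-a>s4; s4-b>s4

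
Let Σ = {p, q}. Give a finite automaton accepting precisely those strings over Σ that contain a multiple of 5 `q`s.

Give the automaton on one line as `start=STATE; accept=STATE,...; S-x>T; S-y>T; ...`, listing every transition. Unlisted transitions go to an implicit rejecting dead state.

start=S0; accept=S0; S0-p>S0; S0-q>S1; S1-p>S1; S1-q>S2; S2-p>S2; S2-q>S3; S3-p>S3; S3-q>S4; S4-p>S4; S4-q>S0

Keep the running count of `q`s modulo 5: each `q` advances along the cycle S0 → S1 → S2 → S3 → S4 → S0 while other symbols loop. Accept at S0.
5 states suffice.
        p   q  
>* S0   S0  S1 
   S1   S1  S2 
   S2   S2  S3 
   S3   S3  S4 
   S4   S4  S0 
(> = start, * = accepting)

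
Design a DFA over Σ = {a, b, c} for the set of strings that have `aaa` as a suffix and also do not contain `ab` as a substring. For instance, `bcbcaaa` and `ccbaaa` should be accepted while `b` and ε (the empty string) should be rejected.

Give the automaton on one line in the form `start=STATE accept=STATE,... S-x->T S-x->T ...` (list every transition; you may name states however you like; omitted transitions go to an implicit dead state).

Build one automaton per condition and run them in lockstep. The first has 4 states tracking how much of the suffix `aaa` has currently been matched; the second has 3 states tracking partial matches of the forbidden pattern `ab`. A product state is a pair (one from each), accepting exactly when both do.
        a   b   c  
>  S0   S1  S0  S0 
   S1   S2  S3  S0 
   S2   S4  S3  S0 
   S3   S5  S3  S3 
 * S4   S4  S3  S0 
   S5   S6  S3  S3 
   S6   S7  S3  S3 
   S7   S7  S3  S3 
(> = start, * = accepting)

start=S0 accept=S4 S0-a->S1 S0-b->S0 S0-c->S0 S1-a->S2 S1-b->S3 S1-c->S0 S2-a->S4 S2-b->S3 S2-c->S0 S3-a->S5 S3-b->S3 S3-c->S3 S4-a->S4 S4-b->S3 S4-c->S0 S5-a->S6 S5-b->S3 S5-c->S3 S6-a->S7 S6-b->S3 S6-c->S3 S7-a->S7 S7-b->S3 S7-c->S3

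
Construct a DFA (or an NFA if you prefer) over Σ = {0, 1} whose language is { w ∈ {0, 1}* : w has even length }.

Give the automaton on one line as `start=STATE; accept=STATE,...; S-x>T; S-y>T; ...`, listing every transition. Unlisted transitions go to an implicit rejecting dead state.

Count input length modulo 2: every symbol advances one step around the cycle s0 → s1 → s0. Accept at s0.
2 states suffice.
        0   1  
>* s0   s1  s1 
   s1   s0  s0 
(> = start, * = accepting)

start=s0; accept=s0; s0-0>s1; s0-1>s1; s1-0>s0; s1-1>s0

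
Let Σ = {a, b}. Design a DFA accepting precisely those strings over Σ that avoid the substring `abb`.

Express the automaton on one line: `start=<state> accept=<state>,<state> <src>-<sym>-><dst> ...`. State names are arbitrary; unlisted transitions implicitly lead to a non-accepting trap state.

Track partial matches of the forbidden pattern `abb`. State s3 is a dead state reached once `abb` has occurred; every other state accepts. s0 means no part of `abb` is currently matched.
A 4-state machine:
        a   b  
>* s0   s1  s0 
 * s1   s1  s2 
 * s2   s1  s3 
   s3   s3  s3 
(> = start, * = accepting)

start=s0 accept=s0,s1,s2 s0-a->s1 s0-b->s0 s1-a->s1 s1-b->s2 s2-a->s1 s2-b->s3 s3-a->s3 s3-b->s3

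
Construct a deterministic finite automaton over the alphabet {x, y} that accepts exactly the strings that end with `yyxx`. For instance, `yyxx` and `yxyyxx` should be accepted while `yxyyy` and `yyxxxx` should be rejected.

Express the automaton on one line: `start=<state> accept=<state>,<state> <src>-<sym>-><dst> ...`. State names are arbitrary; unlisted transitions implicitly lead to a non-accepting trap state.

start=S0 accept=S4 S0-x->S0 S0-y->S1 S1-x->S0 S1-y->S2 S2-x->S3 S2-y->S2 S3-x->S4 S3-y->S1 S4-x->S0 S4-y->S1

Let each state record the length of the longest suffix of the input read so far that is also a prefix of `yyxx`. S1 means the last symbol is `y`; S2 means the last 2 symbols are `yy`; S3 means the last 3 symbols are `yyx`; S4 means the last 4 symbols are `yyxx`. Accept only at S4, where the string currently ends in `yyxx`.
A 5-state machine:
        x   y  
>  S0   S0  S1 
   S1   S0  S2 
   S2   S3  S2 
   S3   S4  S1 
 * S4   S0  S1 
(> = start, * = accepting)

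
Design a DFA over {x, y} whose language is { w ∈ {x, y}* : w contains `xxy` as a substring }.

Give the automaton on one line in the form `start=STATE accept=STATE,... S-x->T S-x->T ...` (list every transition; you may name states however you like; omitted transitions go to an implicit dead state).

start=q0 accept=q3 q0-x->q1 q0-y->q0 q1-x->q2 q1-y->q0 q2-x->q2 q2-y->q3 q3-x->q3 q3-y->q3

States q0..q2 record the length of the longest prefix of `xxy` that matches the current input suffix. Reaching q3 means `xxy` has been seen, and we stay there forever. Accept from q3.
4 states suffice.
        x   y  
>  q0   q1  q0 
   q1   q2  q0 
   q2   q2  q3 
 * q3   q3  q3 
(> = start, * = accepting)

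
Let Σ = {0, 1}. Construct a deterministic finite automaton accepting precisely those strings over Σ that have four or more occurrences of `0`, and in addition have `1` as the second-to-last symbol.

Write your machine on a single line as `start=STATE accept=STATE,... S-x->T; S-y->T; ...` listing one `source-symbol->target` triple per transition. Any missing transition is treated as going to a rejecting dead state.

Run two small machines in parallel and take their product. One (6 states) tracks the count of `0`s, saturating at 5; the other (7 states) tracks the last 2 symbols read. Each combined state is a pair, one component from each; accept when both components accept. After merging equivalent states the machine shrinks.
A 9-state machine:
        0   1  
>  s0   s1  s0 
   s1   s2  s1 
   s2   s3  s2 
   s3   s4  s5 
   s4   s4  s6 
   s5   s7  s5 
   s6   s7  s8 
 * s7   s4  s6 
 * s8   s7  s8 
(> = start, * = accepting)

start=s0; accept=s7,s8; s0-0->s1; s0-1->s0; s1-0->s2; s1-1->s1; s2-0->s3; s2-1->s2; s3-0->s4; s3-1->s5; s4-0->s4; s4-1->s6; s5-0->s7; s5-1->s5; s6-0->s7; s6-1->s8; s7-0->s4; s7-1->s6; s8-0->s7; s8-1->s8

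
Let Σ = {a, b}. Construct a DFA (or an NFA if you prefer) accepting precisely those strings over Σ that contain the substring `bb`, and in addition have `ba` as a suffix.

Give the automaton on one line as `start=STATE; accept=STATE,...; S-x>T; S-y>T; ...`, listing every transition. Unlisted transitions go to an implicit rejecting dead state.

Run two small machines in parallel and take their product. The first has 3 states tracking whether and how much of `bb` has been seen; the second has 3 states tracking how much of the suffix `ba` has currently been matched. A product state is a pair (one from each), accepting exactly when both do.
        a   b  
>  q0   q0  q1 
   q1   q2  q3 
   q2   q0  q1 
   q3   q4  q3 
 * q4   q5  q3 
   q5   q5  q3 
(> = start, * = accepting)

start=q0; accept=q4; q0-a>q0; q0-b>q1; q1-a>q2; q1-b>q3; q2-a>q0; q2-b>q1; q3-a>q4; q3-b>q3; q4-a>q5; q4-b>q3; q5-a>q5; q5-b>q3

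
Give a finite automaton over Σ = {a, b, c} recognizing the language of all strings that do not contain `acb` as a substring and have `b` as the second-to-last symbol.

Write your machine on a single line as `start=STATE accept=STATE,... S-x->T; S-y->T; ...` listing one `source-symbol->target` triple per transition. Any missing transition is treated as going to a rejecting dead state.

Build one automaton per condition and run them in lockstep. The first has 4 states tracking partial matches of the forbidden pattern `acb`; the second has 13 states tracking the last 2 symbols read. A product state is a pair (one from each), accepting exactly when both do. Minimizing collapses redundant product states.
8 states suffice.
        a   b   c  
>  s0   s1  s2  s0 
   s1   s1  s2  s3 
   s2   s4  s5  s6 
   s3   s1  s7  s0 
 * s4   s1  s2  s3 
 * s5   s4  s5  s6 
 * s6   s1  s2  s0 
   s7   s7  s7  s7 
(> = start, * = accepting)

start=s0; accept=s4,s5,s6; s0-a->s1; s0-b->s2; s0-c->s0; s1-a->s1; s1-b->s2; s1-c->s3; s2-a->s4; s2-b->s5; s2-c->s6; s3-a->s1; s3-b->s7; s3-c->s0; s4-a->s1; s4-b->s2; s4-c->s3; s5-a->s4; s5-b->s5; s5-c->s6; s6-a->s1; s6-b->s2; s6-c->s0; s7-a->s7; s7-b->s7; s7-c->s7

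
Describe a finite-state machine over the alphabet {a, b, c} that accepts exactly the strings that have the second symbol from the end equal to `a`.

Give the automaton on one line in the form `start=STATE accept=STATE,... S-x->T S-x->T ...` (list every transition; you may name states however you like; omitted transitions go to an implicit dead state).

A DFA must remember the last 2 symbols (since which symbol is second-to-last isn't known until the input ends). Use one state per possible window of the last ≤2 symbols; accept from those whose window starts with `a`.
With 13 states:
          a    b    c  
>  s0     s1   s2   s3 
   s1     s4   s5   s6 
   s2     s7   s8   s9 
   s3    s10  s11  s12 
 * s4     s4   s5   s6 
 * s5     s7   s8   s9 
 * s6    s10  s11  s12 
   s7     s4   s5   s6 
   s8     s7   s8   s9 
   s9    s10  s11  s12 
   s10    s4   s5   s6 
   s11    s7   s8   s9 
   s12   s10  s11  s12 
(> = start, * = accepting)

start=s0 accept=s4,s5,s6 s0-a->s1 s0-b->s2 s0-c->s3 s1-a->s4 s1-b->s5 s1-c->s6 s2-a->s7 s2-b->s8 s2-c->s9 s3-a->s10 s3-b->s11 s3-c->s12 s4-a->s4 s4-b->s5 s4-c->s6 s5-a->s7 s5-b->s8 s5-c->s9 s6-a->s10 s6-b->s11 s6-c->s12 s7-a->s4 s7-b->s5 s7-c->s6 s8-a->s7 s8-b->s8 s8-c->s9 s9-a->s10 s9-b->s11 s9-c->s12 s10-a->s4 s10-b->s5 s10-c->s6 s11-a->s7 s11-b->s8 s11-c->s9 s12-a->s10 s12-b->s11 s12-c->s12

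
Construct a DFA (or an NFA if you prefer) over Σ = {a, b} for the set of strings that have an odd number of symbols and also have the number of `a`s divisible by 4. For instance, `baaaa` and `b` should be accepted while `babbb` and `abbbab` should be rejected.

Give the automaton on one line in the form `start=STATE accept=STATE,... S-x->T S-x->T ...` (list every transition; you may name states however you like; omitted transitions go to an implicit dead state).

Handle the two conditions separately and then intersect. The first has 2 states tracking the input length modulo 2; the second has 4 states tracking the count of `a`s modulo 4. A product state is a pair (one from each), accepting exactly when both do.
With 8 states:
        a   b  
>  q0   q1  q2 
   q1   q3  q4 
 * q2   q4  q0 
   q3   q5  q6 
   q4   q6  q1 
   q5   q0  q7 
   q6   q7  q3 
   q7   q2  q5 
(> = start, * = accepting)

start=q0 accept=q2 q0-a->q1 q0-b->q2 q1-a->q3 q1-b->q4 q2-a->q4 q2-b->q0 q3-a->q5 q3-b->q6 q4-a->q6 q4-b->q1 q5-a->q0 q5-b->q7 q6-a->q7 q6-b->q3 q7-a->q2 q7-b->q5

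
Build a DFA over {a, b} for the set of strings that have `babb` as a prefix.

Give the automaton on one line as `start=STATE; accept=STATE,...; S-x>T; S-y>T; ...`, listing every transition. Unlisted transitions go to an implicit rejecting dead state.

start=q0; accept=q4; q0-a>q5; q0-b>q1; q1-a>q2; q1-b>q5; q2-a>q5; q2-b>q3; q3-a>q5; q3-b>q4; q4-a>q4; q4-b>q4; q5-a>q5; q5-b>q5

Check the first 4 symbols one by one: q0 through q3 record how many have matched `babb` so far; any wrong symbol goes to the dead state q5. After all 4 match we enter the accepting sink q4.
A 6-state machine:
        a   b  
>  q0   q5  q1 
   q1   q2  q5 
   q2   q5  q3 
   q3   q5  q4 
 * q4   q4  q4 
   q5   q5  q5 
(> = start, * = accepting)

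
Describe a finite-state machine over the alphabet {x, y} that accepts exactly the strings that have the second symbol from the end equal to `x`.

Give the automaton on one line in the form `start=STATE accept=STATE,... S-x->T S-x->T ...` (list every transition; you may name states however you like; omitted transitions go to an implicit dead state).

start=S0 accept=S3,S4 S0-x->S1 S0-y->S2 S1-x->S3 S1-y->S4 S2-x->S5 S2-y->S6 S3-x->S3 S3-y->S4 S4-x->S5 S4-y->S6 S5-x->S3 S5-y->S4 S6-x->S5 S6-y->S6

Because acceptance depends on a position counted from the end, the machine has to buffer the most recent 2 symbols. Make each state the string of the last up-to-2 symbols read; on input `x` shift the window left and append `x`. Accept when the buffered window has length 2 and begins with `x`.
7 states suffice.
        x   y  
>  S0   S1  S2 
   S1   S3  S4 
   S2   S5  S6 
 * S3   S3  S4 
 * S4   S5  S6 
   S5   S3  S4 
   S6   S5  S6 
(> = start, * = accepting)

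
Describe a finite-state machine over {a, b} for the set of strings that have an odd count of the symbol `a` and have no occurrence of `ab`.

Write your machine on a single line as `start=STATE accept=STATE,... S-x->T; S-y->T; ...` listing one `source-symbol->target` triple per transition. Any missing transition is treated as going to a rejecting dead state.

Build one automaton per condition and run them in lockstep. One (2 states) tracks the count of `a`s modulo 2; the other (3 states) tracks partial matches of the forbidden pattern `ab`. Each combined state is a pair, one component from each; accept when both components accept.
A 5-state machine:
        a   b  
>  q0   q1  q0 
 * q1   q2  q3 
   q2   q1  q4 
   q3   q4  q3 
   q4   q3  q4 
(> = start, * = accepting)

start=q0; accept=q1; q0-a->q1; q0-b->q0; q1-a->q2; q1-b->q3; q2-a->q1; q2-b->q4; q3-a->q4; q3-b->q3; q4-a->q3; q4-b->q4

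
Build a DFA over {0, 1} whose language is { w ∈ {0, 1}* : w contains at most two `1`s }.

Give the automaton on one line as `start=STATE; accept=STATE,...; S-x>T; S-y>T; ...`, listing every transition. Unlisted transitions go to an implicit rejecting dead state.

start=A; accept=A,B,C; A-0>A; A-1>B; B-0>B; B-1>C; C-0>C; C-1>D; D-0>D; D-1>D

Only the number of `1`s matters, and only up to 3. Make a chain A → B → C → D advanced by each `1` (with D absorbing); every other symbol self-loops. The accepting set is {A, B, C}.
4 states suffice.
       0  1 
>* A   A  B 
 * B   B  C 
 * C   C  D 
   D   D  D 
(> = start, * = accepting)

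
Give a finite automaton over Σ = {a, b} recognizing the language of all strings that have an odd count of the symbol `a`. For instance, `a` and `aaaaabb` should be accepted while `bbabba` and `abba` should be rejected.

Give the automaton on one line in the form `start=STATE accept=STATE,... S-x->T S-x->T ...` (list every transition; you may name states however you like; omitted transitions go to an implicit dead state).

The only thing that matters is how many `a`s have appeared, reduced mod 2. Use one state per residue: q0 for 0, …, q1 for 1. Reading `a` moves to the next residue; anything else stays put. q1 is accepting.
2 states suffice.
        a   b  
>  q0   q1  q0 
 * q1   q0  q1 
(> = start, * = accepting)

start=q0 accept=q1 q0-a->q1 q0-b->q0 q1-a->q0 q1-b->q1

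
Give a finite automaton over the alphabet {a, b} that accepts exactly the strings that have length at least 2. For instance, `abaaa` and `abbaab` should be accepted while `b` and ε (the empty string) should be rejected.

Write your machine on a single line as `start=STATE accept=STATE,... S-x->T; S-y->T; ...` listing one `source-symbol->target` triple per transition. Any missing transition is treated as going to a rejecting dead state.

start=q0; accept=q2,q3; q0-a->q1; q0-b->q1; q1-a->q2; q1-b->q2; q2-a->q3; q2-b->q3; q3-a->q3; q3-b->q3

Count input length up to 3: every symbol moves from q0 toward q3, which means 'more than 2' and absorbs. Accept from {q2, q3}.
A 4-state machine:
        a   b  
>  q0   q1  q1 
   q1   q2  q2 
 * q2   q3  q3 
 * q3   q3  q3 
(> = start, * = accepting)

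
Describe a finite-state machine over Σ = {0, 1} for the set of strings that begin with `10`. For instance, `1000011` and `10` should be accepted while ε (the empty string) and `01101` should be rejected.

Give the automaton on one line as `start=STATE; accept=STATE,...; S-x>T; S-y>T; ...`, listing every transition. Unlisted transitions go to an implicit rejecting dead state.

start=A; accept=C; A-0>D; A-1>B; B-0>C; B-1>D; C-0>C; C-1>C; D-0>D; D-1>D

Check the first 2 symbols one by one: A through B record how many have matched `10` so far; any wrong symbol goes to the dead state D. After all 2 match we enter the accepting sink C.
A 4-state machine:
       0  1 
>  A   D  B 
   B   C  D 
 * C   C  C 
   D   D  D 
(> = start, * = accepting)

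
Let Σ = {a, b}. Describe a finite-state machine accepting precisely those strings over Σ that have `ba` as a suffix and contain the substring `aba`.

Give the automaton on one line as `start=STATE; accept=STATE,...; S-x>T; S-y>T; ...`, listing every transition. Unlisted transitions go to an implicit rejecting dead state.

start=q0; accept=q3; q0-a>q1; q0-b>q0; q1-a>q1; q1-b>q2; q2-a>q3; q2-b>q0; q3-a>q4; q3-b>q5; q4-a>q4; q4-b>q5; q5-a>q3; q5-b>q5

Run two small machines in parallel and take their product. One (3 states) tracks how much of the suffix `ba` has currently been matched; the other (4 states) tracks whether and how much of `aba` has been seen. Each combined state is a pair, one component from each; accept when both components accept. After merging equivalent states the machine shrinks.
With 6 states:
        a   b  
>  q0   q1  q0 
   q1   q1  q2 
   q2   q3  q0 
 * q3   q4  q5 
   q4   q4  q5 
   q5   q3  q5 
(> = start, * = accepting)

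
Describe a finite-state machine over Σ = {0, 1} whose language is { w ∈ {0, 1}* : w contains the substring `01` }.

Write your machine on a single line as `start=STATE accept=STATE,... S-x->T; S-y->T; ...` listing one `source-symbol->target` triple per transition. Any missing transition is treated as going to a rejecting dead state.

Track how much of `01` has been matched so far: state S0 is no progress, S2 is the absorbing accept state reached once `01` has occurred. Intermediate states record partial matches; on a mismatch, fall back to the longest reusable overlap.
With 3 states:
        0   1  
>  S0   S1  S0 
   S1   S1  S2 
 * S2   S2  S2 
(> = start, * = accepting)

start=S0; accept=S2; S0-0->S1; S0-1->S0; S1-0->S1; S1-1->S2; S2-0->S2; S2-1->S2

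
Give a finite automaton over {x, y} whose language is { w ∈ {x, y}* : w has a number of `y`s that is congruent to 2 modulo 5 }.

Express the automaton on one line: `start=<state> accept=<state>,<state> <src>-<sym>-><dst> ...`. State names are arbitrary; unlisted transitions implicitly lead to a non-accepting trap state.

Keep the running count of `y`s modulo 5: each `y` advances along the cycle q0 → q1 → q2 → q3 → q4 → q0 while other symbols loop. Accept at q2.
        x   y  
>  q0   q0  q1 
   q1   q1  q2 
 * q2   q2  q3 
   q3   q3  q4 
   q4   q4  q0 
(> = start, * = accepting)

start=q0 accept=q2 q0-x->q0 q0-y->q1 q1-x->q1 q1-y->q2 q2-x->q2 q2-y->q3 q3-x->q3 q3-y->q4 q4-x->q4 q4-y->q0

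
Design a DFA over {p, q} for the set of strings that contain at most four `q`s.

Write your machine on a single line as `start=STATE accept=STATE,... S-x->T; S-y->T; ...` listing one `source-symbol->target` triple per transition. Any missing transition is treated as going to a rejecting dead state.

Only the number of `q`s matters, and only up to 5. Make a chain A → B → C → D → E → F advanced by each `q` (with F absorbing); every other symbol self-loops. The accepting set is {A, B, C, D, E}.
6 states suffice.
       p  q 
>* A   A  B 
 * B   B  C 
 * C   C  D 
 * D   D  E 
 * E   E  F 
   F   F  F 
(> = start, * = accepting)

start=A; accept=A,B,C,D,E; A-p->A; A-q->B; B-p->B; B-q->C; C-p->C; C-q->D; D-p->D; D-q->E; E-p->E; E-q->F; F-p->F; F-q->F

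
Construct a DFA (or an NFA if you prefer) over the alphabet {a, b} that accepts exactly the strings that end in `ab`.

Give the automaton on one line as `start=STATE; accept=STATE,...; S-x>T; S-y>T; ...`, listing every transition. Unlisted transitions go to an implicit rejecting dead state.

Remember how much of `ab` the current input suffix matches. State s0 means no match yet; s1 means the last symbol is `a`; s2 means the last 2 symbols are `ab`. Only s2 accepts. On a mismatch, fall back to the longest proper suffix that is still a prefix of `ab`.
A 3-state machine:
        a   b  
>  s0   s1  s0 
   s1   s1  s2 
 * s2   s1  s0 
(> = start, * = accepting)

start=s0; accept=s2; s0-a>s1; s0-b>s0; s1-a>s1; s1-b>s2; s2-a>s1; s2-b>s0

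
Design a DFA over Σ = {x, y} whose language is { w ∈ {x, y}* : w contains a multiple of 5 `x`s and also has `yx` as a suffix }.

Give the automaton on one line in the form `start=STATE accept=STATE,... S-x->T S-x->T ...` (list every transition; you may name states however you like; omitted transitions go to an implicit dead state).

start=q0 accept=q14 q0-x->q1 q0-y->q2 q1-x->q3 q1-y->q4 q2-x->q5 q2-y->q2 q3-x->q6 q3-y->q7 q4-x->q8 q4-y->q4 q5-x->q3 q5-y->q4 q6-x->q9 q6-y->q10 q7-x->q11 q7-y->q7 q8-x->q6 q8-y->q7 q9-x->q0 q9-y->q12 q10-x->q13 q10-y->q10 q11-x->q9 q11-y->q10 q12-x->q14 q12-y->q12 q13-x->q0 q13-y->q12 q14-x->q1 q14-y->q2

Build one automaton per condition and run them in lockstep. One (5 states) tracks the count of `x`s modulo 5; the other (3 states) tracks how much of the suffix `yx` has currently been matched. Each combined state is a pair, one component from each; accept when both components accept.
With 15 states:
          x    y  
>  q0     q1   q2 
   q1     q3   q4 
   q2     q5   q2 
   q3     q6   q7 
   q4     q8   q4 
   q5     q3   q4 
   q6     q9  q10 
   q7    q11   q7 
   q8     q6   q7 
   q9     q0  q12 
   q10   q13  q10 
   q11    q9  q10 
   q12   q14  q12 
   q13    q0  q12 
 * q14    q1   q2 
(> = start, * = accepting)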